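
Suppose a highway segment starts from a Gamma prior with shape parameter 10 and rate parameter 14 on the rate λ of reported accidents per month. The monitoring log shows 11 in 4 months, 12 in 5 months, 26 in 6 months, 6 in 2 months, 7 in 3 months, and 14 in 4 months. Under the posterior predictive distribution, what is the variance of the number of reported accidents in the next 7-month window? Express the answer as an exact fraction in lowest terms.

13545/722

Total count: 11 + 12 + 26 + 6 + 7 + 14 = 76.
Total exposure: 4 + 5 + 6 + 2 + 3 + 4 = 24 months.
Gamma(α, β) with Poisson data over total exposure Σt gives posterior Gamma(α+Σx, β+Σt) = Gamma(86, 38).
The posterior predictive for a window of length T is Negative Binomial with variance T·α'·(β'+T)/β'² = 7·86·45/1444 = 13545/722.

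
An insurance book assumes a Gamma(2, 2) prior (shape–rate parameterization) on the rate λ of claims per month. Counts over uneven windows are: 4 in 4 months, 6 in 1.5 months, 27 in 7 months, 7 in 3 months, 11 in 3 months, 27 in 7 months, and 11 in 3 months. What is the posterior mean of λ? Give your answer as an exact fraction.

190/61

Total count: 4 + 6 + 27 + 7 + 11 + 27 + 11 = 93.
Total exposure: 4 + 1.5 + 7 + 3 + 3 + 7 + 3 = 28.5 months.
Posterior: α' = 2 + 93 = 95, β' = 2 + 28.5 = 61/2.
Posterior mean = α'/β' = 95/(61/2) = 190/61.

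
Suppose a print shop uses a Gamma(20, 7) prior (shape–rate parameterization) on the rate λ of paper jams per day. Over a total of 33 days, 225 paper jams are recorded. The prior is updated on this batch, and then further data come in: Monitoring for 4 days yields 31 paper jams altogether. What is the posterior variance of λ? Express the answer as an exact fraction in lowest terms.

69/484

Total count 225 over total exposure 33 days.
After the first batch: Gamma(20 + 225, 7 + 33) = Gamma(245, 40).
Total count 31 over total exposure 4 days.
After the second batch: Gamma(245 + 31, 40 + 4) = Gamma(276, 44).
Posterior variance = α'/β'² = 276/1936 = 69/484.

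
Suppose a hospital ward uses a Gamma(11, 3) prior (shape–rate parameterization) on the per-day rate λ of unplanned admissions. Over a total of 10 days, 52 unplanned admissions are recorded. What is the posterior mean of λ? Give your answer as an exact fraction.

63/13

Total count 52 over total exposure 10 days.
By Gamma–Poisson conjugacy, the posterior is Gamma(α + Σx, β + Σt) = Gamma(11 + 52, 3 + 10) = Gamma(63, 13).
Posterior mean = α'/β' = 63/13.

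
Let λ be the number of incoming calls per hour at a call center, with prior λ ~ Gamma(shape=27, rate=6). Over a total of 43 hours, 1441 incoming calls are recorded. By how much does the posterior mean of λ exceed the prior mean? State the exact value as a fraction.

Total count 1441 over total exposure 43 hours.
Gamma(α, β) with Poisson data over total exposure Σt gives posterior Gamma(α+Σx, β+Σt) = Gamma(1468, 49).
Posterior mean = 1468/49 = 1468/49; prior mean = 27/6 = 9/2. Difference = 1468/49 − 9/2 = 2495/98.

2495/98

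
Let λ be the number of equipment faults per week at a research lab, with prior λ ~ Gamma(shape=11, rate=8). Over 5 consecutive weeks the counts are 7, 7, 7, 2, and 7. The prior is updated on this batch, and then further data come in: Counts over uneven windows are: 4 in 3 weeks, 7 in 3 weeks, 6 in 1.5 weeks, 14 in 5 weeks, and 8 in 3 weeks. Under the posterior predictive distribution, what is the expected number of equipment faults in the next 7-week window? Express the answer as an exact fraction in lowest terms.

Total count: 7 + 7 + 7 + 2 + 7 = 30.
Total exposure: 5 weeks.
After the first batch: Gamma(11 + 30, 8 + 5) = Gamma(41, 13).
Total count: 4 + 7 + 6 + 14 + 8 = 39.
Total exposure: 3 + 3 + 1.5 + 5 + 3 = 15.5 weeks.
After the second batch: Gamma(41 + 39, 13 + 15.5) = Gamma(80, 57/2).
Predictive mean over a 7-week window = T·E[λ|data] = 7·80/(57/2) = 1120/57.

1120/57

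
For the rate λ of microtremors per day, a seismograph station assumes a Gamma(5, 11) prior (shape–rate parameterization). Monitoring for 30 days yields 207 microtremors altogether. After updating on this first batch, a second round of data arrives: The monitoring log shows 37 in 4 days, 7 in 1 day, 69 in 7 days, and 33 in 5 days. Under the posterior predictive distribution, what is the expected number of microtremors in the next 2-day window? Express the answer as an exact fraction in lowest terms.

Total count 207 over total exposure 30 days.
After the first batch: Gamma(5 + 207, 11 + 30) = Gamma(212, 41).
Total count: 37 + 7 + 69 + 33 = 146.
Total exposure: 4 + 1 + 7 + 5 = 17 days.
After the second batch: Gamma(212 + 146, 41 + 17) = Gamma(358, 58).
Predictive mean over a 2-day window = T·E[λ|data] = 2·358/58 = 358/29.

358/29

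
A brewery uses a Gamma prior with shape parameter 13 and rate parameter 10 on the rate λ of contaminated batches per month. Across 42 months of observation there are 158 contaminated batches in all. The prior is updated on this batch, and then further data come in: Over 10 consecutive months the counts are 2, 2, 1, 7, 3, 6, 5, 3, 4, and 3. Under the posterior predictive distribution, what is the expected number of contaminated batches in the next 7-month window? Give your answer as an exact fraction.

1449/62

Total count 158 over total exposure 42 months.
After the first batch: Gamma(13 + 158, 10 + 42) = Gamma(171, 52).
Total count: 2 + 2 + 1 + 7 + 3 + 6 + 5 + 3 + 4 + 3 = 36.
Total exposure: 10 months.
After the second batch: Gamma(171 + 36, 52 + 10) = Gamma(207, 62).
Predictive mean over a 7-month window = T·E[λ|data] = 7·207/62 = 1449/62.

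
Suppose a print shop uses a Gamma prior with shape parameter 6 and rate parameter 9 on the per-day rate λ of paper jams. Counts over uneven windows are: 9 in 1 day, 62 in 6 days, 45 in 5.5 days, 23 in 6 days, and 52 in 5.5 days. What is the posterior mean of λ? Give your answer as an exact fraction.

Total count: 9 + 62 + 45 + 23 + 52 = 191.
Total exposure: 1 + 6 + 5.5 + 6 + 5.5 = 24 days.
By Gamma–Poisson conjugacy, the posterior is Gamma(α + Σx, β + Σt) = Gamma(6 + 191, 9 + 24) = Gamma(197, 33).
Posterior mean = α'/β' = 197/33.

197/33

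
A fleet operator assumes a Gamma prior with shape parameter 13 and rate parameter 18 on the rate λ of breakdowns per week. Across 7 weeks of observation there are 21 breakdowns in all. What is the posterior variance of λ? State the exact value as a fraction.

34/625

Total count 21 over total exposure 7 weeks.
By Gamma–Poisson conjugacy, the posterior is Gamma(α + Σx, β + Σt) = Gamma(13 + 21, 18 + 7) = Gamma(34, 25).
Posterior variance = α'/β'² = 34/625.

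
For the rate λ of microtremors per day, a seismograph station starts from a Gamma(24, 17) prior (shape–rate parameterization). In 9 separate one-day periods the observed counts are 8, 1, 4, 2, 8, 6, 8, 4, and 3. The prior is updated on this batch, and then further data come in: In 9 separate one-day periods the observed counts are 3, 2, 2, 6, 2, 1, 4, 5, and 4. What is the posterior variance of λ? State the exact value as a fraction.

Total count: 8 + 1 + 4 + 2 + 8 + 6 + 8 + 4 + 3 = 44.
Total exposure: 9 days.
After the first batch: Gamma(24 + 44, 17 + 9) = Gamma(68, 26).
Total count: 3 + 2 + 2 + 6 + 2 + 1 + 4 + 5 + 4 = 29.
Total exposure: 9 days.
After the second batch: Gamma(68 + 29, 26 + 9) = Gamma(97, 35).
Posterior variance = α'/β'² = 97/1225.

97/1225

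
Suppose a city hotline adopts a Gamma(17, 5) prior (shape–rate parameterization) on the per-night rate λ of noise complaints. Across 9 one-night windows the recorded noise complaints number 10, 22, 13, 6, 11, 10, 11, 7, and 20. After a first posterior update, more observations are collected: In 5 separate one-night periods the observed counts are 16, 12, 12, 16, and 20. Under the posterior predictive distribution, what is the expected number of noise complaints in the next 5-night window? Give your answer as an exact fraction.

1015/19

Total count: 10 + 22 + 13 + 6 + 11 + 10 + 11 + 7 + 20 = 110.
Total exposure: 9 nights.
After the first batch: Gamma(17 + 110, 5 + 9) = Gamma(127, 14).
Total count: 16 + 12 + 12 + 16 + 20 = 76.
Total exposure: 5 nights.
After the second batch: Gamma(127 + 76, 14 + 5) = Gamma(203, 19).
Predictive mean over a 5-night window = T·E[λ|data] = 5·203/19 = 1015/19.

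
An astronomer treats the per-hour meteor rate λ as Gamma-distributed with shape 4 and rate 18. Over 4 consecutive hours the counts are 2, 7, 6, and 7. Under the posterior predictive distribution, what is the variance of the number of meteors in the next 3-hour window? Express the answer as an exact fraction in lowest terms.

Total count: 2 + 7 + 6 + 7 = 22.
Total exposure: 4 hours.
By Gamma–Poisson conjugacy, the posterior is Gamma(α + Σx, β + Σt) = Gamma(4 + 22, 18 + 4) = Gamma(26, 22).
The posterior predictive for a window of length T is Negative Binomial with variance T·α'·(β'+T)/β'² = 3·26·25/484 = 975/242.

975/242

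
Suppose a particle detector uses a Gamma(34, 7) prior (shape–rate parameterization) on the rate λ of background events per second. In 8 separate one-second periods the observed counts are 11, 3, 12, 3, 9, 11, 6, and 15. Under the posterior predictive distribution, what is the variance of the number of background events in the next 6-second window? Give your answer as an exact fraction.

1456/25

Total count: 11 + 3 + 12 + 3 + 9 + 11 + 6 + 15 = 70.
Total exposure: 8 seconds.
Conjugate update: add total count to the shape and total exposure to the rate, giving Gamma(104, 15).
The posterior predictive for a window of length T is Negative Binomial with variance T·α'·(β'+T)/β'² = 6·104·21/225 = 1456/25.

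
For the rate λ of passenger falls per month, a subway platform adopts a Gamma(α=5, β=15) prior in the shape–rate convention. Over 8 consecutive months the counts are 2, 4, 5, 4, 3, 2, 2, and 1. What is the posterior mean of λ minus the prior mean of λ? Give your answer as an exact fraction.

Total count: 2 + 4 + 5 + 4 + 3 + 2 + 2 + 1 = 23.
Total exposure: 8 months.
The Gamma prior is conjugate for the Poisson rate, so λ | data ~ Gamma(5+23, 15+8) = Gamma(28, 23).
Posterior mean = 28/23 = 28/23; prior mean = 5/15 = 1/3. Difference = 28/23 − 1/3 = 61/69.

61/69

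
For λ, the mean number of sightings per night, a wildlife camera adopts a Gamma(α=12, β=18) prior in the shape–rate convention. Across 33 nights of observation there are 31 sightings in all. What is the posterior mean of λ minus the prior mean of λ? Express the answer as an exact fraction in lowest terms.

3/17

Total count 31 over total exposure 33 nights.
By Gamma–Poisson conjugacy, the posterior is Gamma(α + Σx, β + Σt) = Gamma(12 + 31, 18 + 33) = Gamma(43, 51).
Posterior mean = 43/51 = 43/51; prior mean = 12/18 = 2/3. Difference = 43/51 − 2/3 = 3/17.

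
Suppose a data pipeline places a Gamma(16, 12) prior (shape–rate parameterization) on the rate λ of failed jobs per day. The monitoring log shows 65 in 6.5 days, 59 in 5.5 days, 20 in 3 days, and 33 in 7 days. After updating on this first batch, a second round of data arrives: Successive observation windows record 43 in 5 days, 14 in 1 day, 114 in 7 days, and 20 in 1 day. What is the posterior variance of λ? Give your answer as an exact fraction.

Total count: 65 + 59 + 20 + 33 = 177.
Total exposure: 6.5 + 5.5 + 3 + 7 = 22 days.
After the first batch: Gamma(16 + 177, 12 + 22) = Gamma(193, 34).
Total count: 43 + 14 + 114 + 20 = 191.
Total exposure: 5 + 1 + 7 + 1 = 14 days.
After the second batch: Gamma(193 + 191, 34 + 14) = Gamma(384, 48).
Posterior variance = α'/β'² = 384/2304 = 1/6.

1/6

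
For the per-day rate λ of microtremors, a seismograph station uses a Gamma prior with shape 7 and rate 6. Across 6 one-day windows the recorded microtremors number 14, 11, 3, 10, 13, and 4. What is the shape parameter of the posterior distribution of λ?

62

Total count: 14 + 11 + 3 + 10 + 13 + 4 = 55.
Total exposure: 6 days.
Posterior: α' = 7 + 55 = 62, β' = 6 + 6 = 12.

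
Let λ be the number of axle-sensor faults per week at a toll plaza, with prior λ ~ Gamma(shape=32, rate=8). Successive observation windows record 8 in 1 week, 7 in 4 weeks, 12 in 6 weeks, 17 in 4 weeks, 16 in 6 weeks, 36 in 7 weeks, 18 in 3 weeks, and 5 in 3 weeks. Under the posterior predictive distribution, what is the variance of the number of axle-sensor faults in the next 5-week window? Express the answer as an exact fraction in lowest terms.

35485/1764

Total count: 8 + 7 + 12 + 17 + 16 + 36 + 18 + 5 = 119.
Total exposure: 1 + 4 + 6 + 4 + 6 + 7 + 3 + 3 = 34 weeks.
Gamma(α, β) with Poisson data over total exposure Σt gives posterior Gamma(α+Σx, β+Σt) = Gamma(151, 42).
The posterior predictive for a window of length T is Negative Binomial with variance T·α'·(β'+T)/β'² = 5·151·47/1764 = 35485/1764.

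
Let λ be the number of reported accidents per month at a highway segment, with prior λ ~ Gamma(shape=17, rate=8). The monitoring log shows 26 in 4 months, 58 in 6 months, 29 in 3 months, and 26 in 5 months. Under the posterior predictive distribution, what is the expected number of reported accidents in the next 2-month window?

Total count: 26 + 58 + 29 + 26 = 139.
Total exposure: 4 + 6 + 3 + 5 = 18 months.
Gamma(α, β) with Poisson data over total exposure Σt gives posterior Gamma(α+Σx, β+Σt) = Gamma(156, 26).
Predictive mean over a 2-month window = T·E[λ|data] = 2·156/26 = 12.

12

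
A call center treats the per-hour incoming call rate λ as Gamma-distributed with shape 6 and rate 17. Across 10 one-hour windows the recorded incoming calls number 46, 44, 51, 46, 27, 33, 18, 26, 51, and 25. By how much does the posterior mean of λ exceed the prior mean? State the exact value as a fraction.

6179/459

Total count: 46 + 44 + 51 + 46 + 27 + 33 + 18 + 26 + 51 + 25 = 367.
Total exposure: 10 hours.
Conjugate update: add total count to the shape and total exposure to the rate, giving Gamma(373, 27).
Posterior mean = 373/27 = 373/27; prior mean = 6/17 = 6/17. Difference = 373/27 − 6/17 = 6179/459.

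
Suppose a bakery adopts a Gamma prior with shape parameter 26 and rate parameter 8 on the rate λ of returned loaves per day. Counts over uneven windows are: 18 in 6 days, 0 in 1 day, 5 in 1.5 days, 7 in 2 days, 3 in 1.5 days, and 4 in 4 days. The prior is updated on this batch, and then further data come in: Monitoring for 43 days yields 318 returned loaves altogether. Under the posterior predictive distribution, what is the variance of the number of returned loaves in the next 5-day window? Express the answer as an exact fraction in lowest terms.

Total count: 18 + 0 + 5 + 7 + 3 + 4 = 37.
Total exposure: 6 + 1 + 1.5 + 2 + 1.5 + 4 = 16 days.
After the first batch: Gamma(26 + 37, 8 + 16) = Gamma(63, 24).
Total count 318 over total exposure 43 days.
After the second batch: Gamma(63 + 318, 24 + 43) = Gamma(381, 67).
The posterior predictive for a window of length T is Negative Binomial with variance T·α'·(β'+T)/β'² = 5·381·72/4489 = 137160/4489.

137160/4489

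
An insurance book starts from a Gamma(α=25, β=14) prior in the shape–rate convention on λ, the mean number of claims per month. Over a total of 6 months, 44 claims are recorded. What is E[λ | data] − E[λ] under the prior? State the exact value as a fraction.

Total count 44 over total exposure 6 months.
Gamma(α, β) with Poisson data over total exposure Σt gives posterior Gamma(α+Σx, β+Σt) = Gamma(69, 20).
Posterior mean = 69/20 = 69/20; prior mean = 25/14 = 25/14. Difference = 69/20 − 25/14 = 233/140.

233/140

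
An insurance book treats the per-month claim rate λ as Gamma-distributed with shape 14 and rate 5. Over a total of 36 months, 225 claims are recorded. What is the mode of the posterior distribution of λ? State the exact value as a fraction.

Total count 225 over total exposure 36 months.
The Gamma prior is conjugate for the Poisson rate, so λ | data ~ Gamma(14+225, 5+36) = Gamma(239, 41).
Posterior mode = (α'−1)/β' = 238/41.

238/41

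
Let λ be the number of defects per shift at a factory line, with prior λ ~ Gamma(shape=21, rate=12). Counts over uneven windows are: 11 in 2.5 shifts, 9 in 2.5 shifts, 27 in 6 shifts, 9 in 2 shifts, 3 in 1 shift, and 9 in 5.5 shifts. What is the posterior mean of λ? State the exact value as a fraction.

178/63

Total count: 11 + 9 + 27 + 9 + 3 + 9 = 68.
Total exposure: 2.5 + 2.5 + 6 + 2 + 1 + 5.5 = 19.5 shifts.
Posterior: α' = 21 + 68 = 89, β' = 12 + 19.5 = 63/2.
Posterior mean = α'/β' = 89/(63/2) = 178/63.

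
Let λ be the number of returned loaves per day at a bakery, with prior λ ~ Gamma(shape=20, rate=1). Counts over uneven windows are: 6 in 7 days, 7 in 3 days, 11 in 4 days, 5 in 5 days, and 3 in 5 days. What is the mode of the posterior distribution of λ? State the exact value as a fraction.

Total count: 6 + 7 + 11 + 5 + 3 = 32.
Total exposure: 7 + 3 + 4 + 5 + 5 = 24 days.
Gamma(α, β) with Poisson data over total exposure Σt gives posterior Gamma(α+Σx, β+Σt) = Gamma(52, 25).
Posterior mode = (α'−1)/β' = 51/25.

51/25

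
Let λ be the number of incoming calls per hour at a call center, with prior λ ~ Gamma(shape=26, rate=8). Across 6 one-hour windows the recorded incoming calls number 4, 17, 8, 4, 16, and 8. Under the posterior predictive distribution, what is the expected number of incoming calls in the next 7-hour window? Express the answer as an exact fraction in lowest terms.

83/2

Total count: 4 + 17 + 8 + 4 + 16 + 8 = 57.
Total exposure: 6 hours.
Posterior: α' = 26 + 57 = 83, β' = 8 + 6 = 14.
Predictive mean over a 7-hour window = T·E[λ|data] = 7·83/14 = 83/2.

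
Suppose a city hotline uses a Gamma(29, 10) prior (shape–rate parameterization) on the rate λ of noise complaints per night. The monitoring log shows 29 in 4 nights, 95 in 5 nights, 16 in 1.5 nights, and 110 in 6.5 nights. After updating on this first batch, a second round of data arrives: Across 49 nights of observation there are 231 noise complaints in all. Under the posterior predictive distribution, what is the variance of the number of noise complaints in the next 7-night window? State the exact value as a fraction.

148155/2888

Total count: 29 + 95 + 16 + 110 = 250.
Total exposure: 4 + 5 + 1.5 + 6.5 = 17 nights.
After the first batch: Gamma(29 + 250, 10 + 17) = Gamma(279, 27).
Total count 231 over total exposure 49 nights.
After the second batch: Gamma(279 + 231, 27 + 49) = Gamma(510, 76).
The posterior predictive for a window of length T is Negative Binomial with variance T·α'·(β'+T)/β'² = 7·510·83/5776 = 148155/2888.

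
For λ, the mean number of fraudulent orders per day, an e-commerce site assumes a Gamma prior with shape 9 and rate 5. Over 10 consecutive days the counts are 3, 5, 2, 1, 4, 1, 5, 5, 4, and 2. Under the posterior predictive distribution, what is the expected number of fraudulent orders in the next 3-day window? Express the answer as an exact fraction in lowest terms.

41/5

Total count: 3 + 5 + 2 + 1 + 4 + 1 + 5 + 5 + 4 + 2 = 32.
Total exposure: 10 days.
Gamma(α, β) with Poisson data over total exposure Σt gives posterior Gamma(α+Σx, β+Σt) = Gamma(41, 15).
Predictive mean over a 3-day window = T·E[λ|data] = 3·41/15 = 41/5.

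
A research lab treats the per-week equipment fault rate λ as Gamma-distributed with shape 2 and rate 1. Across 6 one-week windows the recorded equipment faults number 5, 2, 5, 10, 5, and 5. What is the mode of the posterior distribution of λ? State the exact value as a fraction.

33/7

Total count: 5 + 2 + 5 + 10 + 5 + 5 = 32.
Total exposure: 6 weeks.
Gamma(α, β) with Poisson data over total exposure Σt gives posterior Gamma(α+Σx, β+Σt) = Gamma(34, 7).
Posterior mode = (α'−1)/β' = 33/7.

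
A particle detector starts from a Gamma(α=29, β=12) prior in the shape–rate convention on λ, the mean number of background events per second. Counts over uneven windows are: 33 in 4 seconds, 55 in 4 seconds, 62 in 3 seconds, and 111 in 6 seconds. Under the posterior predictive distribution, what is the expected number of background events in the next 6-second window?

Total count: 33 + 55 + 62 + 111 = 261.
Total exposure: 4 + 4 + 3 + 6 = 17 seconds.
Conjugate update: add total count to the shape and total exposure to the rate, giving Gamma(290, 29).
Predictive mean over a 6-second window = T·E[λ|data] = 6·290/29 = 60.

60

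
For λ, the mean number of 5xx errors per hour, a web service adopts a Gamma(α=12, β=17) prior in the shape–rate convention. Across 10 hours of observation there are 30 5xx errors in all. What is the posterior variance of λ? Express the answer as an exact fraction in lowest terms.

Total count 30 over total exposure 10 hours.
Gamma(α, β) with Poisson data over total exposure Σt gives posterior Gamma(α+Σx, β+Σt) = Gamma(42, 27).
Posterior variance = α'/β'² = 42/729 = 14/243.

14/243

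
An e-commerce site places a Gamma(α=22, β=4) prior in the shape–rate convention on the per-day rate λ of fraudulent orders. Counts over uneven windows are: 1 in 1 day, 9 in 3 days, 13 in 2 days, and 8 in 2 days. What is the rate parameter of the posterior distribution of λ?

Total count: 1 + 9 + 13 + 8 = 31.
Total exposure: 1 + 3 + 2 + 2 = 8 days.
By Gamma–Poisson conjugacy, the posterior is Gamma(α + Σx, β + Σt) = Gamma(22 + 31, 4 + 8) = Gamma(53, 12).

12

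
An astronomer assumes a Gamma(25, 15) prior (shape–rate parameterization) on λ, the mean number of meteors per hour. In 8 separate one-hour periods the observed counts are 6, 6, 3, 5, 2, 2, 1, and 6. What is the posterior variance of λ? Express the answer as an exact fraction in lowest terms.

56/529

Total count: 6 + 6 + 3 + 5 + 2 + 2 + 1 + 6 = 31.
Total exposure: 8 hours.
The Gamma prior is conjugate for the Poisson rate, so λ | data ~ Gamma(25+31, 15+8) = Gamma(56, 23).
Posterior variance = α'/β'² = 56/529.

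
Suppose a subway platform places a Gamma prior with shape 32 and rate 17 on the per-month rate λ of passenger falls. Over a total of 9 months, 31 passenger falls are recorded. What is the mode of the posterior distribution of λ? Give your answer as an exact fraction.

Total count 31 over total exposure 9 months.
By Gamma–Poisson conjugacy, the posterior is Gamma(α + Σx, β + Σt) = Gamma(32 + 31, 17 + 9) = Gamma(63, 26).
Posterior mode = (α'−1)/β' = 62/26 = 31/13.

31/13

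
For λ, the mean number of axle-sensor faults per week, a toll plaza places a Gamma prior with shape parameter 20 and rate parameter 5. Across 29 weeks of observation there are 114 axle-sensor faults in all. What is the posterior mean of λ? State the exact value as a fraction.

Total count 114 over total exposure 29 weeks.
Posterior: α' = 20 + 114 = 134, β' = 5 + 29 = 34.
Posterior mean = α'/β' = 134/34 = 67/17.

67/17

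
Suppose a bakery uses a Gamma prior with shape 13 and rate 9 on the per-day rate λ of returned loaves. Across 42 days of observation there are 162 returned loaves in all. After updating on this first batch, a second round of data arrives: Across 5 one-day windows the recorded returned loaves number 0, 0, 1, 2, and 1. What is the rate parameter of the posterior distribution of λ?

Total count 162 over total exposure 42 days.
After the first batch: Gamma(13 + 162, 9 + 42) = Gamma(175, 51).
Total count: 0 + 0 + 1 + 2 + 1 = 4.
Total exposure: 5 days.
After the second batch: Gamma(175 + 4, 51 + 5) = Gamma(179, 56).

56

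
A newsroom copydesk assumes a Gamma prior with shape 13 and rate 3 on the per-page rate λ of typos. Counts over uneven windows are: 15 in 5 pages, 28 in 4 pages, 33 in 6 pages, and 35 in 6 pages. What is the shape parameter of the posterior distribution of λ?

Total count: 15 + 28 + 33 + 35 = 111.
Total exposure: 5 + 4 + 6 + 6 = 21 pages.
Conjugate update: add total count to the shape and total exposure to the rate, giving Gamma(124, 24).

124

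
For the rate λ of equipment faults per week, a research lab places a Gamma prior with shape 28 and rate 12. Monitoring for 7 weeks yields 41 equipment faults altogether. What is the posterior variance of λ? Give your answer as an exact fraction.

69/361

Total count 41 over total exposure 7 weeks.
Gamma(α, β) with Poisson data over total exposure Σt gives posterior Gamma(α+Σx, β+Σt) = Gamma(69, 19).
Posterior variance = α'/β'² = 69/361.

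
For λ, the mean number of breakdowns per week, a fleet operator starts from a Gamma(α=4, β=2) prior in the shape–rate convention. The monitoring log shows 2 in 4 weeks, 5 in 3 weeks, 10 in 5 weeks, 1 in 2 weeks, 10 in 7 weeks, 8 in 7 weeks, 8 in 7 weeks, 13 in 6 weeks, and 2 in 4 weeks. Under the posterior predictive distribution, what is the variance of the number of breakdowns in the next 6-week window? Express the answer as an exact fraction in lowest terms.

Total count: 2 + 5 + 10 + 1 + 10 + 8 + 8 + 13 + 2 = 59.
Total exposure: 4 + 3 + 5 + 2 + 7 + 7 + 7 + 6 + 4 = 45 weeks.
The Gamma prior is conjugate for the Poisson rate, so λ | data ~ Gamma(4+59, 2+45) = Gamma(63, 47).
The posterior predictive for a window of length T is Negative Binomial with variance T·α'·(β'+T)/β'² = 6·63·53/2209 = 20034/2209.

20034/2209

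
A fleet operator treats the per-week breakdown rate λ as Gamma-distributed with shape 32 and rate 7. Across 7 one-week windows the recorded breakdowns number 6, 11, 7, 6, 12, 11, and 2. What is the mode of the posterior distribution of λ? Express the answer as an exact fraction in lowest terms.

43/7

Total count: 6 + 11 + 7 + 6 + 12 + 11 + 2 = 55.
Total exposure: 7 weeks.
Posterior: α' = 32 + 55 = 87, β' = 7 + 7 = 14.
Posterior mode = (α'−1)/β' = 86/14 = 43/7.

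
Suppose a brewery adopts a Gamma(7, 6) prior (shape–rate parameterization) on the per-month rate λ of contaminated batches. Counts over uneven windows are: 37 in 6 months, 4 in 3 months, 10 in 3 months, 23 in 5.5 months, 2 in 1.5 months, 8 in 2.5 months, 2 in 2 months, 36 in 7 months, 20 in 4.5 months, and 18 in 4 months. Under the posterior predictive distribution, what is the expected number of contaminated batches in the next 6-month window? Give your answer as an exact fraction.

Total count: 37 + 4 + 10 + 23 + 2 + 8 + 2 + 36 + 20 + 18 = 160.
Total exposure: 6 + 3 + 3 + 5.5 + 1.5 + 2.5 + 2 + 7 + 4.5 + 4 = 39 months.
Posterior: α' = 7 + 160 = 167, β' = 6 + 39 = 45.
Predictive mean over a 6-month window = T·E[λ|data] = 6·167/45 = 334/15.

334/15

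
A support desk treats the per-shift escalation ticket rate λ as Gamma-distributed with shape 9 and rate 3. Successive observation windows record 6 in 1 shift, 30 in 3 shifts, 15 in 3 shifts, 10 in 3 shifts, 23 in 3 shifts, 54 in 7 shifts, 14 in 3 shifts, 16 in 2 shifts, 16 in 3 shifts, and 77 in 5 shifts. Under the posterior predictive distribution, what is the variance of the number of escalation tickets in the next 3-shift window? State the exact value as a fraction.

Total count: 6 + 30 + 15 + 10 + 23 + 54 + 14 + 16 + 16 + 77 = 261.
Total exposure: 1 + 3 + 3 + 3 + 3 + 7 + 3 + 2 + 3 + 5 = 33 shifts.
By Gamma–Poisson conjugacy, the posterior is Gamma(α + Σx, β + Σt) = Gamma(9 + 261, 3 + 33) = Gamma(270, 36).
The posterior predictive for a window of length T is Negative Binomial with variance T·α'·(β'+T)/β'² = 3·270·39/1296 = 195/8.

195/8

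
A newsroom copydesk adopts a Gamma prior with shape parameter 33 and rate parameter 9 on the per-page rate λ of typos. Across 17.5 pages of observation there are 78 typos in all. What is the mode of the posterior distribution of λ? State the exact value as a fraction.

Total count 78 over total exposure 17.5 pages.
The Gamma prior is conjugate for the Poisson rate, so λ | data ~ Gamma(33+78, 9+17.5) = Gamma(111, 53/2).
Posterior mode = (α'−1)/β' = 110/(53/2) = 220/53.

220/53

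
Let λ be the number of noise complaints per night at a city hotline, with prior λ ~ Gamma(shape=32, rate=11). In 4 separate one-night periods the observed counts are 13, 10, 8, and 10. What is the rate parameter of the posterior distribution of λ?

15

Total count: 13 + 10 + 8 + 10 = 41.
Total exposure: 4 nights.
Posterior: α' = 32 + 41 = 73, β' = 11 + 4 = 15.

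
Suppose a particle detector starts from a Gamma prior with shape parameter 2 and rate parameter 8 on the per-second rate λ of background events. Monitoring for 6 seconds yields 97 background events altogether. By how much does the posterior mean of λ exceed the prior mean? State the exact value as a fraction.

191/28

Total count 97 over total exposure 6 seconds.
By Gamma–Poisson conjugacy, the posterior is Gamma(α + Σx, β + Σt) = Gamma(2 + 97, 8 + 6) = Gamma(99, 14).
Posterior mean = 99/14 = 99/14; prior mean = 2/8 = 1/4. Difference = 99/14 − 1/4 = 191/28.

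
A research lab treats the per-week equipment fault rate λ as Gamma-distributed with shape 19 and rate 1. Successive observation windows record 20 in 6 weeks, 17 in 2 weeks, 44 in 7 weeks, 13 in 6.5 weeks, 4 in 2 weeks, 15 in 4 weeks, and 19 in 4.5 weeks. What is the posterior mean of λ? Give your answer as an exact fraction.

Total count: 20 + 17 + 44 + 13 + 4 + 15 + 19 = 132.
Total exposure: 6 + 2 + 7 + 6.5 + 2 + 4 + 4.5 = 32 weeks.
Posterior: α' = 19 + 132 = 151, β' = 1 + 32 = 33.
Posterior mean = α'/β' = 151/33.

151/33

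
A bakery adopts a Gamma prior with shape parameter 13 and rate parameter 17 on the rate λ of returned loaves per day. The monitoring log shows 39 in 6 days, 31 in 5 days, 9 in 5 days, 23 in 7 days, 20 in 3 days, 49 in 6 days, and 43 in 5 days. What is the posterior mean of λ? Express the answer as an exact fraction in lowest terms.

227/54

Total count: 39 + 31 + 9 + 23 + 20 + 49 + 43 = 214.
Total exposure: 6 + 5 + 5 + 7 + 3 + 6 + 5 = 37 days.
The Gamma prior is conjugate for the Poisson rate, so λ | data ~ Gamma(13+214, 17+37) = Gamma(227, 54).
Posterior mean = α'/β' = 227/54.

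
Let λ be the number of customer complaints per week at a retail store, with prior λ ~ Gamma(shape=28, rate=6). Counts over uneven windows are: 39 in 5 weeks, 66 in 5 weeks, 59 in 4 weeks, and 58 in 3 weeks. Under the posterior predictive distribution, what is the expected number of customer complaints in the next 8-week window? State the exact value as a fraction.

Total count: 39 + 66 + 59 + 58 = 222.
Total exposure: 5 + 5 + 4 + 3 = 17 weeks.
Conjugate update: add total count to the shape and total exposure to the rate, giving Gamma(250, 23).
Predictive mean over an 8-week window = T·E[λ|data] = 8·250/23 = 2000/23.

2000/23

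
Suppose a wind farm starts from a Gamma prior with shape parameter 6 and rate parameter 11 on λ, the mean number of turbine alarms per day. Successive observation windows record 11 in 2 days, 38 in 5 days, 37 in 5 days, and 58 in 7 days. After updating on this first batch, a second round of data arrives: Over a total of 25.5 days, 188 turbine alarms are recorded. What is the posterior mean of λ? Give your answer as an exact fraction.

676/111

Total count: 11 + 38 + 37 + 58 = 144.
Total exposure: 2 + 5 + 5 + 7 = 19 days.
After the first batch: Gamma(6 + 144, 11 + 19) = Gamma(150, 30).
Total count 188 over total exposure 25.5 days.
After the second batch: Gamma(150 + 188, 30 + 25.5) = Gamma(338, 111/2).
Posterior mean = α'/β' = 338/(111/2) = 676/111.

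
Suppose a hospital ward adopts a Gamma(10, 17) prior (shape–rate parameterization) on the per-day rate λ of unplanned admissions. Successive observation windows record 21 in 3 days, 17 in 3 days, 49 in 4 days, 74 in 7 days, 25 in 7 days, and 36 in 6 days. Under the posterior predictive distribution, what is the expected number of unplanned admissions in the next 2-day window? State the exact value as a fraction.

464/47

Total count: 21 + 17 + 49 + 74 + 25 + 36 = 222.
Total exposure: 3 + 3 + 4 + 7 + 7 + 6 = 30 days.
Gamma(α, β) with Poisson data over total exposure Σt gives posterior Gamma(α+Σx, β+Σt) = Gamma(232, 47).
Predictive mean over a 2-day window = T·E[λ|data] = 2·232/47 = 464/47.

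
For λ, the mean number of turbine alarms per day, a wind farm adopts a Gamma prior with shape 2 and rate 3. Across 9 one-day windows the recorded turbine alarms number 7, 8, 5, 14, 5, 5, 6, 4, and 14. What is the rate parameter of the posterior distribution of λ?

Total count: 7 + 8 + 5 + 14 + 5 + 5 + 6 + 4 + 14 = 68.
Total exposure: 9 days.
Posterior: α' = 2 + 68 = 70, β' = 3 + 9 = 12.

12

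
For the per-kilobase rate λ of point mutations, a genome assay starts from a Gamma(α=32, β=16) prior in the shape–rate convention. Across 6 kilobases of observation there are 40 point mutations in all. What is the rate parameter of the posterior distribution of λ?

22

Total count 40 over total exposure 6 kilobases.
By Gamma–Poisson conjugacy, the posterior is Gamma(α + Σx, β + Σt) = Gamma(32 + 40, 16 + 6) = Gamma(72, 22).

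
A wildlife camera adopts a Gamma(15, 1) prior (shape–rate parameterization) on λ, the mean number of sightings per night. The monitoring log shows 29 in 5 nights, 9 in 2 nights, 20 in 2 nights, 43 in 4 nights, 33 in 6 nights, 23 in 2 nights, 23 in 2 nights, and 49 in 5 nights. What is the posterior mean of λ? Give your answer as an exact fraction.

244/29

Total count: 29 + 9 + 20 + 43 + 33 + 23 + 23 + 49 = 229.
Total exposure: 5 + 2 + 2 + 4 + 6 + 2 + 2 + 5 = 28 nights.
Posterior: α' = 15 + 229 = 244, β' = 1 + 28 = 29.
Posterior mean = α'/β' = 244/29.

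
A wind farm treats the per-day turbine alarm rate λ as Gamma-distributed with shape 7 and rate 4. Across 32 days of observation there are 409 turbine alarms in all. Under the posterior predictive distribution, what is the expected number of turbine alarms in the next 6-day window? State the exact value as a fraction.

Total count 409 over total exposure 32 days.
Gamma(α, β) with Poisson data over total exposure Σt gives posterior Gamma(α+Σx, β+Σt) = Gamma(416, 36).
Predictive mean over a 6-day window = T·E[λ|data] = 6·416/36 = 208/3.

208/3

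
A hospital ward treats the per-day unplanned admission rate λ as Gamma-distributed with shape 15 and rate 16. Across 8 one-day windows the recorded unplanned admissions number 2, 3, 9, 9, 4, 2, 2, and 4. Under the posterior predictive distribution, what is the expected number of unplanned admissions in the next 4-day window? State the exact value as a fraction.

25/3

Total count: 2 + 3 + 9 + 9 + 4 + 2 + 2 + 4 = 35.
Total exposure: 8 days.
By Gamma–Poisson conjugacy, the posterior is Gamma(α + Σx, β + Σt) = Gamma(15 + 35, 16 + 8) = Gamma(50, 24).
Predictive mean over a 4-day window = T·E[λ|data] = 4·50/24 = 25/3.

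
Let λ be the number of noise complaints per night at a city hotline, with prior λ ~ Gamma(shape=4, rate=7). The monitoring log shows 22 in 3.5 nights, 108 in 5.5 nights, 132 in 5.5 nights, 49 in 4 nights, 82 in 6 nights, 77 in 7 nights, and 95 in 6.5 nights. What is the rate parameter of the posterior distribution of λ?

45

Total count: 22 + 108 + 132 + 49 + 82 + 77 + 95 = 565.
Total exposure: 3.5 + 5.5 + 5.5 + 4 + 6 + 7 + 6.5 = 38 nights.
The Gamma prior is conjugate for the Poisson rate, so λ | data ~ Gamma(4+565, 7+38) = Gamma(569, 45).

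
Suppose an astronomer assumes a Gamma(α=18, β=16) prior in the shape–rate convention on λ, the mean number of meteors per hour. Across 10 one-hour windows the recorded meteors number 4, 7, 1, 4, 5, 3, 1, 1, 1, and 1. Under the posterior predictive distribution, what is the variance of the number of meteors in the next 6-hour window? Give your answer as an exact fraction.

Total count: 4 + 7 + 1 + 4 + 5 + 3 + 1 + 1 + 1 + 1 = 28.
Total exposure: 10 hours.
By Gamma–Poisson conjugacy, the posterior is Gamma(α + Σx, β + Σt) = Gamma(18 + 28, 16 + 10) = Gamma(46, 26).
The posterior predictive for a window of length T is Negative Binomial with variance T·α'·(β'+T)/β'² = 6·46·32/676 = 2208/169.

2208/169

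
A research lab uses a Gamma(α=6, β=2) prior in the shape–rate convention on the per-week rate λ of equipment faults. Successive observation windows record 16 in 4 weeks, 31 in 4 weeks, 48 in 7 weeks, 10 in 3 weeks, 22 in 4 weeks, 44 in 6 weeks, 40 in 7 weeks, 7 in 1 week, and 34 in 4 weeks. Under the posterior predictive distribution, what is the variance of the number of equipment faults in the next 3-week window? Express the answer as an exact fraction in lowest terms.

Total count: 16 + 31 + 48 + 10 + 22 + 44 + 40 + 7 + 34 = 252.
Total exposure: 4 + 4 + 7 + 3 + 4 + 6 + 7 + 1 + 4 = 40 weeks.
The Gamma prior is conjugate for the Poisson rate, so λ | data ~ Gamma(6+252, 2+40) = Gamma(258, 42).
The posterior predictive for a window of length T is Negative Binomial with variance T·α'·(β'+T)/β'² = 3·258·45/1764 = 1935/98.

1935/98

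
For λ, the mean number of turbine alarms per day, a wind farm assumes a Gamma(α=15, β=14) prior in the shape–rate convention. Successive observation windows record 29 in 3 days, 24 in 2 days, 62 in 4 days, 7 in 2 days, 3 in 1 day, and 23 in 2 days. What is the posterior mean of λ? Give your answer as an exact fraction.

163/28

Total count: 29 + 24 + 62 + 7 + 3 + 23 = 148.
Total exposure: 3 + 2 + 4 + 2 + 1 + 2 = 14 days.
The Gamma prior is conjugate for the Poisson rate, so λ | data ~ Gamma(15+148, 14+14) = Gamma(163, 28).
Posterior mean = α'/β' = 163/28.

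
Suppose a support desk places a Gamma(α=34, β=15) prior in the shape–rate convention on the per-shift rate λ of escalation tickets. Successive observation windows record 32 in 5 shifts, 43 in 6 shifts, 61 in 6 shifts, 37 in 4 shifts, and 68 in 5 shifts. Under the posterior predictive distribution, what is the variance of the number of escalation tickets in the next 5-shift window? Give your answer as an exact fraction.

Total count: 32 + 43 + 61 + 37 + 68 = 241.
Total exposure: 5 + 6 + 6 + 4 + 5 = 26 shifts.
Posterior: α' = 34 + 241 = 275, β' = 15 + 26 = 41.
The posterior predictive for a window of length T is Negative Binomial with variance T·α'·(β'+T)/β'² = 5·275·46/1681 = 63250/1681.

63250/1681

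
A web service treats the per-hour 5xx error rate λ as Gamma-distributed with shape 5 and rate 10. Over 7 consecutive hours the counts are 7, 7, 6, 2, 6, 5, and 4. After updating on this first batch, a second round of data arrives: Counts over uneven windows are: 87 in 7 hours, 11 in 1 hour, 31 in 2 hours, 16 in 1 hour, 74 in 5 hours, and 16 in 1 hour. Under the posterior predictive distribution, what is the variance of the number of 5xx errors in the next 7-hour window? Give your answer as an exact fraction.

79499/1156

Total count: 7 + 7 + 6 + 2 + 6 + 5 + 4 = 37.
Total exposure: 7 hours.
After the first batch: Gamma(5 + 37, 10 + 7) = Gamma(42, 17).
Total count: 87 + 11 + 31 + 16 + 74 + 16 = 235.
Total exposure: 7 + 1 + 2 + 1 + 5 + 1 = 17 hours.
After the second batch: Gamma(42 + 235, 17 + 17) = Gamma(277, 34).
The posterior predictive for a window of length T is Negative Binomial with variance T·α'·(β'+T)/β'² = 7·277·41/1156 = 79499/1156.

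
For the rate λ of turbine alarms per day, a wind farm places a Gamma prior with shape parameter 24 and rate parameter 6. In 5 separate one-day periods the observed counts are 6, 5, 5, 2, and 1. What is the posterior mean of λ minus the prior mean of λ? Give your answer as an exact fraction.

Total count: 6 + 5 + 5 + 2 + 1 = 19.
Total exposure: 5 days.
Posterior: α' = 24 + 19 = 43, β' = 6 + 5 = 11.
Posterior mean = 43/11 = 43/11; prior mean = 24/6 = 4. Difference = 43/11 − 4 = -1/11.

-1/11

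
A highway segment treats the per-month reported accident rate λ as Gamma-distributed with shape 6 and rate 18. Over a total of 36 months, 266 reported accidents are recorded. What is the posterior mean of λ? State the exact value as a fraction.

Total count 266 over total exposure 36 months.
The Gamma prior is conjugate for the Poisson rate, so λ | data ~ Gamma(6+266, 18+36) = Gamma(272, 54).
Posterior mean = α'/β' = 272/54 = 136/27.

136/27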